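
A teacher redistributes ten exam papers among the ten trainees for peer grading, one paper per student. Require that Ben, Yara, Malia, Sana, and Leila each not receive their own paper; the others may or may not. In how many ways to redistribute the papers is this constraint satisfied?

Let A_j be the event that the j-th constrained one is fixed. By inclusion-exclusion over the 5 events:
Σ_{j=0}^{5} (-1)^j C(5,j)(10-j)!
= C(5,0)·10! - C(5,1)·9! + C(5,2)·8! - C(5,3)·7! + C(5,4)·6! - C(5,5)·5!
= 3628800 - 1814400 + 403200 - 50400 + 3600 - 120
= 2170680

2170680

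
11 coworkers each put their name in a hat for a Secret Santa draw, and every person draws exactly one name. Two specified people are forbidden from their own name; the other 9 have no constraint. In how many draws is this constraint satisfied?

Let A_j be the event that the j-th constrained one is fixed. By inclusion-exclusion over the 2 events:
Σ_{j=0}^{2} (-1)^j C(2,j)(11-j)!
= C(2,0)·11! - C(2,1)·10! + C(2,2)·9!
= 39916800 - 7257600 + 362880
= 33022080

33022080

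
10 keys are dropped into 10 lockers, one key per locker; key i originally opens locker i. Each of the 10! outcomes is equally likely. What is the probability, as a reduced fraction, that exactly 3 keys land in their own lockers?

Favorable outcomes: C(10,3)·!7 = 120·1854 = 222480.
Total outcomes: 10! = 3628800.
Probability = 222480/3628800 = 103/1680.

103/1680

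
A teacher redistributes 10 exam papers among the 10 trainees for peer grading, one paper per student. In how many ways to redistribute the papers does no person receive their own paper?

Use !n = n·!(n-1) + (-1)^n.
!10 = 10·133496 + 1 = 1334961

1334961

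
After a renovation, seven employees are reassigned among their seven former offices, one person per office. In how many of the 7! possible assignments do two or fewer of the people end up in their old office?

4633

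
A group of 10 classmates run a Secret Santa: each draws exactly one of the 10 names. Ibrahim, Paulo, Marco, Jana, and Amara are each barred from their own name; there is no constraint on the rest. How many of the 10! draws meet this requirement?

Let A_j be the event that the j-th constrained one is fixed. By inclusion-exclusion over the 5 events:
Σ_{j=0}^{5} (-1)^j C(5,j)(10-j)!
= C(5,0)·10! - C(5,1)·9! + C(5,2)·8! - C(5,3)·7! + C(5,4)·6! - C(5,5)·5!
= 3628800 - 1814400 + 403200 - 50400 + 3600 - 120
= 2170680

2170680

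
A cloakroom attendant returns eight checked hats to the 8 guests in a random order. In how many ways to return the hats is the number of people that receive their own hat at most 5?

# with exactly i fixed is C(8,i)·!(8-i); sum over i=0..5:
  i=0: C(8,0)·!8 = 1·14833 = 14833
  i=1: C(8,1)·!7 = 8·1854 = 14832
  i=2: C(8,2)·!6 = 28·265 = 7420
  i=3: C(8,3)·!5 = 56·44 = 2464
  i=4: C(8,4)·!4 = 70·9 = 630
  i=5: C(8,5)·!3 = 56·2 = 112
Total = 40291.

40291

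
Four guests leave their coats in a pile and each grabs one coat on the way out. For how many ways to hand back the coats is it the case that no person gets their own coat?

The subfactorial !4 = [4!/e] (nearest integer).
4! = 24, and 24/e ≈ 8.83, so !4 = 9.

9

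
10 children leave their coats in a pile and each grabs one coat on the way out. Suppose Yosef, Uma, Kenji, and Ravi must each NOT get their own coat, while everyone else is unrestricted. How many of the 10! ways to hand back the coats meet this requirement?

2399760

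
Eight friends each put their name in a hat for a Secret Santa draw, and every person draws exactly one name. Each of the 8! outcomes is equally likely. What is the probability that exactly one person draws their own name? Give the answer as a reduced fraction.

103/280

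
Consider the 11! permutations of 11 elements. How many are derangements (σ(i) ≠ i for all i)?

The subfactorial !11 = [11!/e] (nearest integer).
11! = 39916800, and 39916800/e ≈ 14684570.08, so !11 = 14684570.

14684570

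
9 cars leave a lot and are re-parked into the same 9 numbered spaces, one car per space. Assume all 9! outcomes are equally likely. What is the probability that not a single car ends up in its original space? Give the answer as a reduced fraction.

16687/45360

Favorable outcomes: !9 = 133496.
Total outcomes: 9! = 362880.
Probability = 133496/362880 = 16687/45360.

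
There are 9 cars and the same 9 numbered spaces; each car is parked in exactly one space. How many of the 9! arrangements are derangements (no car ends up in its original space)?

133496

!9 = 9! · Σ_{k=0}^{9} (-1)^k/k!
= 9! - 9!/1! + 9!/2! - 9!/3! + 9!/4! - 9!/5! + 9!/6! - 9!/7! + 9!/8! - 9!/9!
= 362880 - 362880 + 181440 - 60480 + 15120 - 3024 + 504 - 72 + 9 - 1
= 133496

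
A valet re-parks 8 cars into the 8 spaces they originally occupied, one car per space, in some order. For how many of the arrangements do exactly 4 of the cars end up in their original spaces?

630

Choose which 4 of the 8 are fixed: C(8,4) = 70.
The other 4 form a derangement: !4 = 9.
Total: 70 × 9 = 630.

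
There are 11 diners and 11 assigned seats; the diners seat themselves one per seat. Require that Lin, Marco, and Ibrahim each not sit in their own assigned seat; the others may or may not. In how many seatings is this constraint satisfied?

30078720

Inclusion-exclusion on the 3 forbidden self-matches:
Σ_{j=0}^{3} (-1)^j C(3,j)(11-j)!
= C(3,0)·11! - C(3,1)·10! + C(3,2)·9! - C(3,3)·8!
= 39916800 - 10886400 + 1088640 - 40320
= 30078720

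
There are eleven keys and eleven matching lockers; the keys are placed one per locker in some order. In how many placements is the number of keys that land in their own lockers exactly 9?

Pick the 9 fixed positions: C(11,9) = 55 ways.
The remaining 2 must be deranged: !2 = 1.
Total: 55 × 1 = 55.

55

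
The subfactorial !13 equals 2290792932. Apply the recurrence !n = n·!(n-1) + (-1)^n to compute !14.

32071101049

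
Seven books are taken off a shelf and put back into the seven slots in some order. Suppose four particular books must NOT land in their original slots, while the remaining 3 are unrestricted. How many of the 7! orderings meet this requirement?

2790

Let A_j be the event that the j-th constrained one is fixed. By inclusion-exclusion over the 4 events:
Σ_{j=0}^{4} (-1)^j C(4,j)(7-j)!
= C(4,0)·7! - C(4,1)·6! + C(4,2)·5! - C(4,3)·4! + C(4,4)·3!
= 5040 - 2880 + 720 - 96 + 6
= 2790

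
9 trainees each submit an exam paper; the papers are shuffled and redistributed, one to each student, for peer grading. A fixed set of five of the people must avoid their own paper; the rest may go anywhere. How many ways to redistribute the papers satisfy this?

205056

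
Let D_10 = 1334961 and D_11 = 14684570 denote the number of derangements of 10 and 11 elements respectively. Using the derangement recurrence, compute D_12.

176214841

D_12 = (12-1)·(D_11 + D_10) = 11·(14684570 + 1334961) = 11·16019531 = 176214841.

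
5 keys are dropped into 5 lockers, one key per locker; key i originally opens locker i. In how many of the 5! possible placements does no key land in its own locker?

!5 = 5! · Σ_{k=0}^{5} (-1)^k/k!
= 5! - 5!/1! + 5!/2! - 5!/3! + 5!/4! - 5!/5!
= 120 - 120 + 60 - 20 + 5 - 1
= 44

44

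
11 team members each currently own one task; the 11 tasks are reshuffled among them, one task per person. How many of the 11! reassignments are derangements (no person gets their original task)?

The number of derangements of 11 is !11 = Σ_{k=0}^{11} (-1)^k·11!/k!
= 11! - 11!/1! + 11!/2! - 11!/3! + 11!/4! - 11!/5! + 11!/6! - 11!/7! + 11!/8! - 11!/9! + 11!/10! - 11!/11!
= 39916800 - 39916800 + 19958400 - 6652800 + 1663200 - 332640 + 55440 - 7920 + 990 - 110 + 11 - 1
= 14684570

14684570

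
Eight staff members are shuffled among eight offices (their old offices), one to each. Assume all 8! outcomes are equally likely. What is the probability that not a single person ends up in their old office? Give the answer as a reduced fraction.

Favorable outcomes: !8 = 14833.
Total outcomes: 8! = 40320.
Probability = 14833/40320 = 2119/5760.

2119/5760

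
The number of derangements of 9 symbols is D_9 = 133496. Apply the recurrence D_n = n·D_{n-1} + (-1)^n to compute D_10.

D_10 = 10·133496 + 1 = 1334961.

1334961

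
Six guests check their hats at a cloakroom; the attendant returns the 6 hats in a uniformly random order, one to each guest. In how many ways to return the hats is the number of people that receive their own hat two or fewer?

664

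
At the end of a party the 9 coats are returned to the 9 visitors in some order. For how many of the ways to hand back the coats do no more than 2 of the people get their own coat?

333737

# with exactly i fixed is C(9,i)·!(9-i); sum over i=0..2:
  i=0: C(9,0)·!9 = 1·133496 = 133496
  i=1: C(9,1)·!8 = 9·14833 = 133497
  i=2: C(9,2)·!7 = 36·1854 = 66744
Total = 333737.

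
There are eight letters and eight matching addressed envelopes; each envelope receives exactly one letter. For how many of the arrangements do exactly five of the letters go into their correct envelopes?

Pick the 5 fixed positions: C(8,5) = 56 ways.
The remaining 3 must be deranged: !3 = 2.
Total: 56 × 2 = 112.

112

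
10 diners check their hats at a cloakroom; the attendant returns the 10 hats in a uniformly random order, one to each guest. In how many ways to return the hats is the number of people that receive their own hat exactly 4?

Choose which 4 of the 10 are fixed: C(10,4) = 210.
The other 6 form a derangement: !6 = 265.
Total: 210 × 265 = 55650.

55650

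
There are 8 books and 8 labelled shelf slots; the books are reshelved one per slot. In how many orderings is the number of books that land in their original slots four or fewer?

40179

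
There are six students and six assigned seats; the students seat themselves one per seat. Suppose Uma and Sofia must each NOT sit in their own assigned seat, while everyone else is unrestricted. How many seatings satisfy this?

504

Let A_j be the event that the j-th constrained one is fixed. By inclusion-exclusion over the 2 events:
Σ_{j=0}^{2} (-1)^j C(2,j)(6-j)!
= C(2,0)·6! - C(2,1)·5! + C(2,2)·4!
= 720 - 240 + 24
= 504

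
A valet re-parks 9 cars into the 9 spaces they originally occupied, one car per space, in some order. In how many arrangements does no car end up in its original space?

133496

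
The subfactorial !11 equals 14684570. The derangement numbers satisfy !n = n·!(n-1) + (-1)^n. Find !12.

!12 = 12·14684570 + 1 = 176214841.

176214841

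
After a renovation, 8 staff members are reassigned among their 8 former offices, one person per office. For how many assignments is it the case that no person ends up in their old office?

!8 is the nearest integer to 8!/e.
8! = 40320, and 40320/e ≈ 14832.90, so !8 = 14833.

14833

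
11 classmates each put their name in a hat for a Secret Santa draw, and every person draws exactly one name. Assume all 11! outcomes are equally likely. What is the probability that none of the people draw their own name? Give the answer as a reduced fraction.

Favorable outcomes: !11 = 14684570.
Total outcomes: 11! = 39916800.
Probability = 14684570/39916800 = 1468457/3991680.

1468457/3991680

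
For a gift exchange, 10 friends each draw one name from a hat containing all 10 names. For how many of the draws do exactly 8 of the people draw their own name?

45

Pick the 8 fixed positions: C(10,8) = 45 ways.
The remaining 2 must be deranged: !2 = 1.
Total: 45 × 1 = 45.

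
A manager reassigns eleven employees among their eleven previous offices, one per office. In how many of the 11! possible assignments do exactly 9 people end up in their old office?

Pick the 9 fixed positions: C(11,9) = 55 ways.
The remaining 2 must be deranged: !2 = 1.
Total: 55 × 1 = 55.

55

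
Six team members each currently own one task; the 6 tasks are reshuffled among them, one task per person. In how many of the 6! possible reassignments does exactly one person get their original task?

264

Pick the single fixed position: C(6,1) = 6 ways.
The remaining 5 must be deranged: !5 = 44.
Total: 6 × 44 = 264.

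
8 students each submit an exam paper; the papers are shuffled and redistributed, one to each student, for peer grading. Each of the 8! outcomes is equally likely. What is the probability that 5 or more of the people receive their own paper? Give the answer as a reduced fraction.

47/13440

Favorable outcomes: Σ_{i≥5} C(8,i)·!(8-i) = 56·2 + 28·1 + 8·0 + 1·1 = 141.
Total outcomes: 8! = 40320.
Probability = 141/40320 = 47/13440.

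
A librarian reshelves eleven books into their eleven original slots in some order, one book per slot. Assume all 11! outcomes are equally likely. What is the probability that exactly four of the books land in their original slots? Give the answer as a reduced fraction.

Favorable outcomes: C(11,4)·!7 = 330·1854 = 611820.
Total outcomes: 11! = 39916800.
Probability = 611820/39916800 = 103/6720.

103/6720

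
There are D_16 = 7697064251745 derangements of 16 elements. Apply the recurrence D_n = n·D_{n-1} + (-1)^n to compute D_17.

130850092279664

D_17 = 17·7697064251745 - 1 = 130850092279664.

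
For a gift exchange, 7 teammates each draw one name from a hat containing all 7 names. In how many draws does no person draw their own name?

The subfactorial !7 = [7!/e] (nearest integer).
7! = 5040, and 5040/e ≈ 1854.11, so !7 = 1854.

1854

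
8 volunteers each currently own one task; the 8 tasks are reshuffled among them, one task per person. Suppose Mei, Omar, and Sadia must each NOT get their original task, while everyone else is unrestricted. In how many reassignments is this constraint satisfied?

27240

Let A_j be the event that the j-th constrained one is fixed. By inclusion-exclusion over the 3 events:
Σ_{j=0}^{3} (-1)^j C(3,j)(8-j)!
= C(3,0)·8! - C(3,1)·7! + C(3,2)·6! - C(3,3)·5!
= 40320 - 15120 + 2160 - 120
= 27240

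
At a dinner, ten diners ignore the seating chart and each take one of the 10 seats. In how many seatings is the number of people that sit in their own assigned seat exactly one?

Choose which one of the 10 is fixed: C(10,1) = 10.
The remaining 9 must be deranged: !9 = 133496.
Total: 10 × 133496 = 1334960.

1334960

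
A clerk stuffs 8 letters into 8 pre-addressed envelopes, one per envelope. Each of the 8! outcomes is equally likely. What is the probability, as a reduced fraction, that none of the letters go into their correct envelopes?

2119/5760

Favorable outcomes: !8 = 14833.
Total outcomes: 8! = 40320.
Probability = 14833/40320 = 2119/5760.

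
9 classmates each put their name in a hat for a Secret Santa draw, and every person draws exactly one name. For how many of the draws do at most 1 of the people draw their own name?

Sum C(9,i)·!(9-i) for i = 0..1:
  i=0: C(9,0)·!9 = 1·133496 = 133496
  i=1: C(9,1)·!8 = 9·14833 = 133497
Total = 266993.

266993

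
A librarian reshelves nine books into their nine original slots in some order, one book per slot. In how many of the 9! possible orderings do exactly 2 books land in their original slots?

Pick the 2 fixed positions: C(9,2) = 36 ways.
The remaining 7 must be deranged: !7 = 1854.
Total: 36 × 1854 = 66744.

66744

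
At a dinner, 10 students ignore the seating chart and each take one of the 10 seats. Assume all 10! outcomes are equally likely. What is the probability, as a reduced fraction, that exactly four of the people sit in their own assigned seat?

53/3456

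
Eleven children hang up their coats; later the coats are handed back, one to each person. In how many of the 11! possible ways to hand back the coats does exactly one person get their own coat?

14684571

Pick the single fixed position: C(11,1) = 11 ways.
The other 10 form a derangement: !10 = 1334961.
Total: 11 × 1334961 = 14684571.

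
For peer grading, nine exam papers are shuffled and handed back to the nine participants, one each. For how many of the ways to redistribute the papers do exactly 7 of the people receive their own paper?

36

Choose which 7 of the 9 are fixed: C(9,7) = 36.
The other 2 form a derangement: !2 = 1.
Total: 36 × 1 = 36.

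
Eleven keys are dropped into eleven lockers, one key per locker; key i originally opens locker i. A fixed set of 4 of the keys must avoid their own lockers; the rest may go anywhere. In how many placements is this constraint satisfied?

Let A_j be the event that the j-th constrained one is fixed. By inclusion-exclusion over the 4 events:
Σ_{j=0}^{4} (-1)^j C(4,j)(11-j)!
= C(4,0)·11! - C(4,1)·10! + C(4,2)·9! - C(4,3)·8! + C(4,4)·7!
= 39916800 - 14515200 + 2177280 - 161280 + 5040
= 27422640

27422640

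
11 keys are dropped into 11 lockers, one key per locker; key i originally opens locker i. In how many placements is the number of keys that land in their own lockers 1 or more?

25232230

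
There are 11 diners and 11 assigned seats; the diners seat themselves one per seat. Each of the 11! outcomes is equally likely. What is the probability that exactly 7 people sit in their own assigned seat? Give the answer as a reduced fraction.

Favorable outcomes: C(11,7)·!4 = 330·9 = 2970.
Total outcomes: 11! = 39916800.
Probability = 2970/39916800 = 1/13440.

1/13440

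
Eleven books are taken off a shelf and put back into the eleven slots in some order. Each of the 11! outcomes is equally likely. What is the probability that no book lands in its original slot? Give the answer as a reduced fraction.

1468457/3991680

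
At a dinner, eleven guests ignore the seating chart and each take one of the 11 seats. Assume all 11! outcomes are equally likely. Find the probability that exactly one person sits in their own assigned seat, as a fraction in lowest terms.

16481/44800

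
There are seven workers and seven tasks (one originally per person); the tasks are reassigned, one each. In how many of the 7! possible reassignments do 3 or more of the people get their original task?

407

Sum C(7,i)·!(7-i) for i = 3..7:
  i=3: C(7,3)·!4 = 35·9 = 315
  i=4: C(7,4)·!3 = 35·2 = 70
  i=5: C(7,5)·!2 = 21·1 = 21
  i=6: C(7,6)·!1 = 7·0 = 0
  i=7: C(7,7)·!0 = 1·1 = 1
Total = 407.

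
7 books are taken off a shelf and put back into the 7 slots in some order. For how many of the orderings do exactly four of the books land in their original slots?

70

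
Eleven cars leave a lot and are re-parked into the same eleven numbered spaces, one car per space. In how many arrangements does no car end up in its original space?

14684570

Recurrence: !11 = 11·!10 + (-1)^11.
!11 = 11·1334961 - 1 = 14684570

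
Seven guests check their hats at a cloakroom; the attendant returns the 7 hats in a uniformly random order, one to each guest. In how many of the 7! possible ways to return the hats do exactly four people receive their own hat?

70

Choose which 4 of the 7 are fixed: C(7,4) = 35.
The remaining 3 must be deranged: !3 = 2.
Total: 35 × 2 = 70.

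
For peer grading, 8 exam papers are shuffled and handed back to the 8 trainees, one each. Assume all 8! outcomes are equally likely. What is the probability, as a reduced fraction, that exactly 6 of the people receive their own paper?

Favorable outcomes: C(8,6)·!2 = 28·1 = 28.
Total outcomes: 8! = 40320.
Probability = 28/40320 = 1/1440.

1/1440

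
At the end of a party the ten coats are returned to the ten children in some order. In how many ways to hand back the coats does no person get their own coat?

1334961

!10 = 10! · Σ_{k=0}^{10} (-1)^k/k!
= 10! - 10!/1! + 10!/2! - 10!/3! + 10!/4! - 10!/5! + 10!/6! - 10!/7! + 10!/8! - 10!/9! + 10!/10!
= 3628800 - 3628800 + 1814400 - 604800 + 151200 - 30240 + 5040 - 720 + 90 - 10 + 1
= 1334961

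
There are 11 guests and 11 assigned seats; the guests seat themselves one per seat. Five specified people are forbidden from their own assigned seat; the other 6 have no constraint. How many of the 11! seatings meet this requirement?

Inclusion-exclusion on the 5 forbidden self-matches:
Σ_{j=0}^{5} (-1)^j C(5,j)(11-j)!
= C(5,0)·11! - C(5,1)·10! + C(5,2)·9! - C(5,3)·8! + C(5,4)·7! - C(5,5)·6!
= 39916800 - 18144000 + 3628800 - 403200 + 25200 - 720
= 25022880

25022880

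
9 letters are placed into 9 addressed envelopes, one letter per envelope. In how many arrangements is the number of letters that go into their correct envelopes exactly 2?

66744

Pick the 2 fixed positions: C(9,2) = 36 ways.
The remaining 7 must be deranged: !7 = 1854.
Total: 36 × 1854 = 66744.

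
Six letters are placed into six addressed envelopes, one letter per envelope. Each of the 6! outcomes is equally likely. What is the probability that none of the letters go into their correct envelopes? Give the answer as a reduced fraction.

Favorable outcomes: !6 = 265.
Total outcomes: 6! = 720.
Probability = 265/720 = 53/144.

53/144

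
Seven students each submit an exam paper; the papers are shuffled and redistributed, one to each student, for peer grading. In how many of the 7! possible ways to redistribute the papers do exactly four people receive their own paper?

70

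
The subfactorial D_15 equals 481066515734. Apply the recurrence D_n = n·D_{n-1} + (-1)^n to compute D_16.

D_16 = 16·481066515734 + 1 = 7697064251745.

7697064251745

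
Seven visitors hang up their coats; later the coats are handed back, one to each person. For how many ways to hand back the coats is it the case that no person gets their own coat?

1854

Use !n = (n-1)(!(n-1) + !(n-2)).
!7 = 6·(265 + 44) = 6·309 = 1854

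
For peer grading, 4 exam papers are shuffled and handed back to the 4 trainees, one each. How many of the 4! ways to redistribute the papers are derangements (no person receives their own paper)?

9

!4 is the nearest integer to 4!/e.
4! = 24, and 24/e ≈ 8.83, so !4 = 9.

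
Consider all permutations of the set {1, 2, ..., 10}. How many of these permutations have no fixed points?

1334961

Recurrence: !10 = 10·!9 + (-1)^10.
!10 = 10·133496 + 1 = 1334961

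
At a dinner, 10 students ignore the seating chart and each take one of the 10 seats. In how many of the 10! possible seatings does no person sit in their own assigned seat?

The number of derangements of 10 is !10 = Σ_{k=0}^{10} (-1)^k·10!/k!
= 10! - 10!/1! + 10!/2! - 10!/3! + 10!/4! - 10!/5! + 10!/6! - 10!/7! + 10!/8! - 10!/9! + 10!/10!
= 3628800 - 3628800 + 1814400 - 604800 + 151200 - 30240 + 5040 - 720 + 90 - 10 + 1
= 1334961

1334961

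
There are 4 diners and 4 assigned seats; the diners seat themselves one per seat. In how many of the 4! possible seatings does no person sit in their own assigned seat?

9

Use !n = n·!(n-1) + (-1)^n.
!4 = 4·2 + 1 = 9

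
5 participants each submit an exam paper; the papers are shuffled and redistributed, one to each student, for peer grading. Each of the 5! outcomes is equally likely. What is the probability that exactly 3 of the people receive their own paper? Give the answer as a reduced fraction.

1/12

Favorable outcomes: C(5,3)·!2 = 10·1 = 10.
Total outcomes: 5! = 120.
Probability = 10/120 = 1/12.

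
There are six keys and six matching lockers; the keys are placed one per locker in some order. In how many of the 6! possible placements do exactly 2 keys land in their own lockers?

Choose which 2 of the 6 are fixed: C(6,2) = 15.
The remaining 4 must be deranged: !4 = 9.
Total: 15 × 9 = 135.

135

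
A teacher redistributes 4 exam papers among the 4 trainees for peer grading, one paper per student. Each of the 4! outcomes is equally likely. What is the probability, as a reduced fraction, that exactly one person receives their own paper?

1/3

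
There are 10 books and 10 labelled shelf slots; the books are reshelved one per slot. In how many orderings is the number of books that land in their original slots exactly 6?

1890

Pick the 6 fixed positions: C(10,6) = 210 ways.
The remaining 4 must be deranged: !4 = 9.
Total: 210 × 9 = 1890.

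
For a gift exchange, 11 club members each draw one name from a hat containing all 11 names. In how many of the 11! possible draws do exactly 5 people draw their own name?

122430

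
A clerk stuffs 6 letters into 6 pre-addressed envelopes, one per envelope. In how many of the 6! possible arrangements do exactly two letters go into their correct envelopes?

135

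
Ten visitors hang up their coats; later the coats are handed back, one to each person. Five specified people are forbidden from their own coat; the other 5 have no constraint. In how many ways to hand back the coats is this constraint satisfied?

2170680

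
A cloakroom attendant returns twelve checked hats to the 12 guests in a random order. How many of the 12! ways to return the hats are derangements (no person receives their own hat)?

176214841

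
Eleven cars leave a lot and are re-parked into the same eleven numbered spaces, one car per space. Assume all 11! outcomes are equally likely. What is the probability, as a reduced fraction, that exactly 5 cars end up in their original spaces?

53/17280

Favorable outcomes: C(11,5)·!6 = 462·265 = 122430.
Total outcomes: 11! = 39916800.
Probability = 122430/39916800 = 53/17280.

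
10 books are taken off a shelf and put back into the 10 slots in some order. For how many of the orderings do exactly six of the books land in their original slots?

1890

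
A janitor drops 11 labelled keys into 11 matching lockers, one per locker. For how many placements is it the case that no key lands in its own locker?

14684570

The subfactorial !11 = [11!/e] (nearest integer).
11! = 39916800, and 39916800/e ≈ 14684570.08, so !11 = 14684570.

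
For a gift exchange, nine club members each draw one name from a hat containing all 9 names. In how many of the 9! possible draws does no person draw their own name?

!9 = 9! · Σ_{k=0}^{9} (-1)^k/k!
= 9! - 9!/1! + 9!/2! - 9!/3! + 9!/4! - 9!/5! + 9!/6! - 9!/7! + 9!/8! - 9!/9!
= 362880 - 362880 + 181440 - 60480 + 15120 - 3024 + 504 - 72 + 9 - 1
= 133496

133496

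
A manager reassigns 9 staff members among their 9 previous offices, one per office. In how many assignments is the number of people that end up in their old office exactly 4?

5544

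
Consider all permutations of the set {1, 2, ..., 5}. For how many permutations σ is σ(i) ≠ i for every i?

44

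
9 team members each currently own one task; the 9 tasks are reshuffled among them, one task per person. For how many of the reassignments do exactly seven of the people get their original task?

36

Choose which 7 of the 9 are fixed: C(9,7) = 36.
The remaining 2 must be deranged: !2 = 1.
Total: 36 × 1 = 36.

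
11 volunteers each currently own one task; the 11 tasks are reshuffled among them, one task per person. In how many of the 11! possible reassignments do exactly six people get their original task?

20328

Choose which 6 of the 11 are fixed: C(11,6) = 462.
The remaining 5 must be deranged: !5 = 44.
Total: 462 × 44 = 20328.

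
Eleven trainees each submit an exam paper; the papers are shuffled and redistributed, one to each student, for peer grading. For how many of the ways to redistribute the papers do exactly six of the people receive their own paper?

20328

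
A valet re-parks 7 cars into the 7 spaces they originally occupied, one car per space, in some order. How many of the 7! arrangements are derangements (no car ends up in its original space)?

1854

The subfactorial !7 = [7!/e] (nearest integer).
7! = 5040, and 5040/e ≈ 1854.11, so !7 = 1854.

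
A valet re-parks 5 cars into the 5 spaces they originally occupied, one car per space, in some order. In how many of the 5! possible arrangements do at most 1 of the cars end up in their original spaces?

Sum C(5,i)·!(5-i) for i = 0..1:
  i=0: C(5,0)·!5 = 1·44 = 44
  i=1: C(5,1)·!4 = 5·9 = 45
Total = 89.

89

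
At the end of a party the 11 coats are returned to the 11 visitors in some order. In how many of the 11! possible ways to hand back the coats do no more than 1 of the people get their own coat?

Sum C(11,i)·!(11-i) for i = 0..1:
  i=0: C(11,0)·!11 = 1·14684570 = 14684570
  i=1: C(11,1)·!10 = 11·1334961 = 14684571
Total = 29369141.

29369141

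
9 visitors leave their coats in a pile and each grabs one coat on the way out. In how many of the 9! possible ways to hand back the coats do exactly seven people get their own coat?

Pick the 7 fixed positions: C(9,7) = 36 ways.
The other 2 form a derangement: !2 = 1.
Total: 36 × 1 = 36.

36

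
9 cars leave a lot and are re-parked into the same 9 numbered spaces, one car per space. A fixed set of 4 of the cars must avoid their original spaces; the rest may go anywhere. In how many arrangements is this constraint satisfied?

229080

Inclusion-exclusion on the 4 forbidden self-matches:
Σ_{j=0}^{4} (-1)^j C(4,j)(9-j)!
= C(4,0)·9! - C(4,1)·8! + C(4,2)·7! - C(4,3)·6! + C(4,4)·5!
= 362880 - 161280 + 30240 - 2880 + 120
= 229080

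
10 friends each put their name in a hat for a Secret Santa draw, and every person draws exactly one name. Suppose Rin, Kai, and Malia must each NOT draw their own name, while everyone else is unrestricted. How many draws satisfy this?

Inclusion-exclusion on the 3 forbidden self-matches:
Σ_{j=0}^{3} (-1)^j C(3,j)(10-j)!
= C(3,0)·10! - C(3,1)·9! + C(3,2)·8! - C(3,3)·7!
= 3628800 - 1088640 + 120960 - 5040
= 2656080

2656080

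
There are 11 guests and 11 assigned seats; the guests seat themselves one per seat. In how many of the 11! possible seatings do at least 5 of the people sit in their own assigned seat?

146114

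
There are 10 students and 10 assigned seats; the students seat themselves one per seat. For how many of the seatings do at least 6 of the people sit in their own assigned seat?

2176

Sum C(10,i)·!(10-i) for i = 6..10:
  i=6: C(10,6)·!4 = 210·9 = 1890
  i=7: C(10,7)·!3 = 120·2 = 240
  i=8: C(10,8)·!2 = 45·1 = 45
  i=9: C(10,9)·!1 = 10·0 = 0
  i=10: C(10,10)·!0 = 1·1 = 1
Total = 2176.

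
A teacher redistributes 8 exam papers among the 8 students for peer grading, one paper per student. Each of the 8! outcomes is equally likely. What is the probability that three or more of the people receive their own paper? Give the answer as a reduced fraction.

647/8064

Favorable outcomes: Σ_{i≥3} C(8,i)·!(8-i) = 56·44 + 70·9 + 56·2 + 28·1 + 8·0 + 1·1 = 3235.
Total outcomes: 8! = 40320.
Probability = 3235/40320 = 647/8064.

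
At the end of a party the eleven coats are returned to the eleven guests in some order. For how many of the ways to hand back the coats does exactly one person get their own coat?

14684571

Choose which one of the 11 is fixed: C(11,1) = 11.
The other 10 form a derangement: !10 = 1334961.
Total: 11 × 1334961 = 14684571.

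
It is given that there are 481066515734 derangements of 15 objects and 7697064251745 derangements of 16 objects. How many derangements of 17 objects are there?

130850092279664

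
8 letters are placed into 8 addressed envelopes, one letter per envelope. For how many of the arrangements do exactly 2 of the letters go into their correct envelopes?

7420

Choose which 2 of the 8 are fixed: C(8,2) = 28.
The remaining 6 must be deranged: !6 = 265.
Total: 28 × 265 = 7420.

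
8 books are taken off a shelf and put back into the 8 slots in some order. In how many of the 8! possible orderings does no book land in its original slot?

14833

!8 is the nearest integer to 8!/e.
8! = 40320, and 40320/e ≈ 14832.90, so !8 = 14833.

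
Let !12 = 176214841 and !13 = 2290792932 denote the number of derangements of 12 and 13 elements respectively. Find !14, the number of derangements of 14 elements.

32071101049

!14 = (14-1)·(!13 + !12) = 13·(2290792932 + 176214841) = 13·2467007773 = 32071101049.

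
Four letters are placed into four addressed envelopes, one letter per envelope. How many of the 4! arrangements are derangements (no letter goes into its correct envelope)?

9

By inclusion-exclusion, !4 = Σ (-1)^k · 4!/k! for k=0..4
= 4! - 4!/1! + 4!/2! - 4!/3! + 4!/4!
= 24 - 24 + 12 - 4 + 1
= 9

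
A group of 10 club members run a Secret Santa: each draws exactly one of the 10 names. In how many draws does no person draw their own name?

!10 = 10! · Σ_{k=0}^{10} (-1)^k/k!
= 10! - 10!/1! + 10!/2! - 10!/3! + 10!/4! - 10!/5! + 10!/6! - 10!/7! + 10!/8! - 10!/9! + 10!/10!
= 3628800 - 3628800 + 1814400 - 604800 + 151200 - 30240 + 5040 - 720 + 90 - 10 + 1
= 1334961

1334961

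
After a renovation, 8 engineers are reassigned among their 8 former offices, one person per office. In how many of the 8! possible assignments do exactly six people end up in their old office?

28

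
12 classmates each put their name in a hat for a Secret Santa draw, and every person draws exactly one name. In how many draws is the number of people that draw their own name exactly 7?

Pick the 7 fixed positions: C(12,7) = 792 ways.
The remaining 5 must be deranged: !5 = 44.
Total: 792 × 44 = 34848.

34848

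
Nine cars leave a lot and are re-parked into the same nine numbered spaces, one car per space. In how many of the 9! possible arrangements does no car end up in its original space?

133496

Use !n = (n-1)(!(n-1) + !(n-2)).
!9 = 8·(14833 + 1854) = 8·16687 = 133496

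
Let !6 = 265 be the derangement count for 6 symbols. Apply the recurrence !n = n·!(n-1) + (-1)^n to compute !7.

1854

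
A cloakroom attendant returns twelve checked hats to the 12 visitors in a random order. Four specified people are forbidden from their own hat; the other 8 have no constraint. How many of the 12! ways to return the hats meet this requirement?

339696000

Inclusion-exclusion on the 4 forbidden self-matches:
Σ_{j=0}^{4} (-1)^j C(4,j)(12-j)!
= C(4,0)·12! - C(4,1)·11! + C(4,2)·10! - C(4,3)·9! + C(4,4)·8!
= 479001600 - 159667200 + 21772800 - 1451520 + 40320
= 339696000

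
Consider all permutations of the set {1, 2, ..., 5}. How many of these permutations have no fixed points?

44

!5 is the nearest integer to 5!/e.
5! = 120, and 120/e ≈ 44.15, so !5 = 44.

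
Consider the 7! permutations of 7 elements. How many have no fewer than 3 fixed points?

Sum C(7,i)·!(7-i) for i = 3..7:
  i=3: C(7,3)·!4 = 35·9 = 315
  i=4: C(7,4)·!3 = 35·2 = 70
  i=5: C(7,5)·!2 = 21·1 = 21
  i=6: C(7,6)·!1 = 7·0 = 0
  i=7: C(7,7)·!0 = 1·1 = 1
Total = 407.

407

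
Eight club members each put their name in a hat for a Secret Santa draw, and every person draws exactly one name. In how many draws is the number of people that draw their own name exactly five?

112

Pick the 5 fixed positions: C(8,5) = 56 ways.
The remaining 3 must be deranged: !3 = 2.
Total: 56 × 2 = 112.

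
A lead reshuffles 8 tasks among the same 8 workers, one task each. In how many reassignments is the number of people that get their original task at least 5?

Sum C(8,i)·!(8-i) for i = 5..8:
  i=5: C(8,5)·!3 = 56·2 = 112
  i=6: C(8,6)·!2 = 28·1 = 28
  i=7: C(8,7)·!1 = 8·0 = 0
  i=8: C(8,8)·!0 = 1·1 = 1
Total = 141.

141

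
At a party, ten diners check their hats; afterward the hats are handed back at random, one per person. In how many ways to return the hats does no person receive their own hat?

By inclusion-exclusion, !10 = Σ (-1)^k · 10!/k! for k=0..10
= 10! - 10!/1! + 10!/2! - 10!/3! + 10!/4! - 10!/5! + 10!/6! - 10!/7! + 10!/8! - 10!/9! + 10!/10!
= 3628800 - 3628800 + 1814400 - 604800 + 151200 - 30240 + 5040 - 720 + 90 - 10 + 1
= 1334961

1334961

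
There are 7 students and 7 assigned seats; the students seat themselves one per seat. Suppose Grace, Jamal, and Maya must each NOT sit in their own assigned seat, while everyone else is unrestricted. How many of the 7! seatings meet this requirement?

3216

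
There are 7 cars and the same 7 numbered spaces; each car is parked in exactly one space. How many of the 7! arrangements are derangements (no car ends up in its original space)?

1854

Use !n = n·!(n-1) + (-1)^n.
!7 = 7·265 - 1 = 1854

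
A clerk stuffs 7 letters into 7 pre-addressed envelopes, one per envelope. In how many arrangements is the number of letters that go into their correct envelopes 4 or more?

# with exactly i fixed is C(7,i)·!(7-i); sum over i=4..7:
  i=4: C(7,4)·!3 = 35·2 = 70
  i=5: C(7,5)·!2 = 21·1 = 21
  i=6: C(7,6)·!1 = 7·0 = 0
  i=7: C(7,7)·!0 = 1·1 = 1
Total = 92.

92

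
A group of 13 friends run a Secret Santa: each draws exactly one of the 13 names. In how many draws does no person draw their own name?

2290792932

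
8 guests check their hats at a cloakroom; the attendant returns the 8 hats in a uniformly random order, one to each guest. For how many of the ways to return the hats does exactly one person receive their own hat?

14832

Choose which one of the 8 is fixed: C(8,1) = 8.
The other 7 form a derangement: !7 = 1854.
Total: 8 × 1854 = 14832.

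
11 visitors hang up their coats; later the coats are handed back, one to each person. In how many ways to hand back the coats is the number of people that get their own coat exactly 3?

2447445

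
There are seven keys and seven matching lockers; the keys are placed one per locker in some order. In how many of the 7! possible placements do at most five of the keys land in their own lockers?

5039

Sum C(7,i)·!(7-i) for i = 0..5:
  i=0: C(7,0)·!7 = 1·1854 = 1854
  i=1: C(7,1)·!6 = 7·265 = 1855
  i=2: C(7,2)·!5 = 21·44 = 924
  i=3: C(7,3)·!4 = 35·9 = 315
  i=4: C(7,4)·!3 = 35·2 = 70
  i=5: C(7,5)·!2 = 21·1 = 21
Total = 5039.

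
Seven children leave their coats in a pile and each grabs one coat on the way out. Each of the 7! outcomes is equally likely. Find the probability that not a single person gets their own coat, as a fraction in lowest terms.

103/280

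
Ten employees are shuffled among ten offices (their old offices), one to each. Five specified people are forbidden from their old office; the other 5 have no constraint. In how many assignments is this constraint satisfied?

2170680

Let A_j be the event that the j-th constrained one is fixed. By inclusion-exclusion over the 5 events:
Σ_{j=0}^{5} (-1)^j C(5,j)(10-j)!
= C(5,0)·10! - C(5,1)·9! + C(5,2)·8! - C(5,3)·7! + C(5,4)·6! - C(5,5)·5!
= 3628800 - 1814400 + 403200 - 50400 + 3600 - 120
= 2170680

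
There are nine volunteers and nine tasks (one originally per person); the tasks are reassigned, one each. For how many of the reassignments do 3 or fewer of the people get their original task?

355997

# with exactly i fixed is C(9,i)·!(9-i); sum over i=0..3:
  i=0: C(9,0)·!9 = 1·133496 = 133496
  i=1: C(9,1)·!8 = 9·14833 = 133497
  i=2: C(9,2)·!7 = 36·1854 = 66744
  i=3: C(9,3)·!6 = 84·265 = 22260
Total = 355997.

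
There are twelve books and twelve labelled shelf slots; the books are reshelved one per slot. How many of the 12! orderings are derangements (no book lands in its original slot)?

176214841

Recurrence: !12 = 12·!11 + (-1)^12.
!12 = 12·14684570 + 1 = 176214841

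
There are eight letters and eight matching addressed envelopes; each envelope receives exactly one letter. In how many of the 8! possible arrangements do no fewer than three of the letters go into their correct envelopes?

3235

Sum C(8,i)·!(8-i) for i = 3..8:
  i=3: C(8,3)·!5 = 56·44 = 2464
  i=4: C(8,4)·!4 = 70·9 = 630
  i=5: C(8,5)·!3 = 56·2 = 112
  i=6: C(8,6)·!2 = 28·1 = 28
  i=7: C(8,7)·!1 = 8·0 = 0
  i=8: C(8,8)·!0 = 1·1 = 1
Total = 3235.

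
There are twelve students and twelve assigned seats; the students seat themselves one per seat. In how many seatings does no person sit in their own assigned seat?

176214841

!12 = 12! · Σ_{k=0}^{12} (-1)^k/k!
= 12! - 12!/1! + 12!/2! - 12!/3! + 12!/4! - 12!/5! + 12!/6! - 12!/7! + 12!/8! - 12!/9! + 12!/10! - 12!/11! + 12!/12!
= 479001600 - 479001600 + 239500800 - 79833600 + 19958400 - 3991680 + 665280 - 95040 + 11880 - 1320 + 132 - 12 + 1
= 176214841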